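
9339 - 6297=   3042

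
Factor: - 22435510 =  - 2^1 * 5^1 * 2243551^1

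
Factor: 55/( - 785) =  - 11/157 = - 11^1*157^( - 1) 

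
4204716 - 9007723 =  - 4803007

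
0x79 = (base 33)3M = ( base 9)144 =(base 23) 56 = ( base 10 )121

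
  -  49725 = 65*(  -  765 ) 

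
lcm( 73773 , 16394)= 147546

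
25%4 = 1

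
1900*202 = 383800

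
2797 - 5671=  - 2874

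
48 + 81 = 129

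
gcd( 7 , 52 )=1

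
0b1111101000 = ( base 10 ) 1000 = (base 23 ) 1kb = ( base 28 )17k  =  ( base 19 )2ec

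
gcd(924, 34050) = 6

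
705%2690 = 705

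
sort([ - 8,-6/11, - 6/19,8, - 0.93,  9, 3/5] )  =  [ - 8,- 0.93, - 6/11, - 6/19, 3/5,8 , 9] 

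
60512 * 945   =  57183840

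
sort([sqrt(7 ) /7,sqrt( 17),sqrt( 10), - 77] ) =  [ - 77,sqrt(7 ) /7,sqrt(10), sqrt( 17)] 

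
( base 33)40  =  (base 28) 4k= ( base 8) 204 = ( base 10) 132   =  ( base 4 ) 2010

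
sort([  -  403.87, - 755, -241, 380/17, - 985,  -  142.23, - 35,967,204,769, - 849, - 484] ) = [ - 985, - 849, - 755, - 484, - 403.87, - 241,  -  142.23,  -  35 , 380/17, 204,769, 967 ]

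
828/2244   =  69/187 = 0.37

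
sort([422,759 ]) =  [422, 759 ] 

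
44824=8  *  5603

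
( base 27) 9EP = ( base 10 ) 6964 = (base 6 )52124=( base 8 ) 15464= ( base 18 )138G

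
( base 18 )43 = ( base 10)75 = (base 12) 63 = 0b1001011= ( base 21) 3c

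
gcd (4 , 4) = 4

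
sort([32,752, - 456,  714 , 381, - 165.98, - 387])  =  [-456, - 387,-165.98 , 32 , 381, 714 , 752] 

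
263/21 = 12 + 11/21 = 12.52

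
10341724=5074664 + 5267060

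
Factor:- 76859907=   -  3^1*17^1*1507057^1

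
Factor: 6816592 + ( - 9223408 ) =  - 2406816=- 2^5*3^2*61^1  *137^1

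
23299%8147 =7005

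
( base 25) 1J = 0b101100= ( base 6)112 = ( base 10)44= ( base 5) 134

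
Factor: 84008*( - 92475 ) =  - 2^3*3^3*5^2 *137^1*10501^1=- 7768639800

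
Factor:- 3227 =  - 7^1 * 461^1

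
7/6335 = 1/905=0.00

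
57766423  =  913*63271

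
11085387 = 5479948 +5605439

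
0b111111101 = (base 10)509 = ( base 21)135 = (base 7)1325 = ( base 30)gt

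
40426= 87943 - 47517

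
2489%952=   585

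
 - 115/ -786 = 115/786=0.15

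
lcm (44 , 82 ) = 1804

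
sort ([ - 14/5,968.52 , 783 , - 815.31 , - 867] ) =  [ - 867, - 815.31 , - 14/5, 783,968.52] 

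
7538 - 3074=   4464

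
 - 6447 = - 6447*1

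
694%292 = 110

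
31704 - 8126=23578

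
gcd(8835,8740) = 95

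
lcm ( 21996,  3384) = 43992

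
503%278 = 225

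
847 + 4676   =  5523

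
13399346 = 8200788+5198558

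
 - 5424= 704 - 6128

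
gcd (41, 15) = 1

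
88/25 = 88/25 = 3.52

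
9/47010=3/15670 = 0.00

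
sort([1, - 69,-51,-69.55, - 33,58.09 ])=[ - 69.55, - 69, - 51 ,- 33, 1,  58.09] 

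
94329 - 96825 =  - 2496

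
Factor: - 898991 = -691^1*1301^1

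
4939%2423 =93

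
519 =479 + 40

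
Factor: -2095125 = -3^1*5^3*37^1*151^1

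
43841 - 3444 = 40397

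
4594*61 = 280234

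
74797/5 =14959+2/5 = 14959.40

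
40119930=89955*446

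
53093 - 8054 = 45039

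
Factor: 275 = 5^2* 11^1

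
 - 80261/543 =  - 80261/543 = - 147.81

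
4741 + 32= 4773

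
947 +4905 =5852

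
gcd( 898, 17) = 1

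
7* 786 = 5502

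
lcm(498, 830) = 2490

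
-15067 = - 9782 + -5285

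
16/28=4/7 = 0.57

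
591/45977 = 591/45977 = 0.01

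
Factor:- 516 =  - 2^2 * 3^1*43^1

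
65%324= 65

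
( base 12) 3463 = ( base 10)5835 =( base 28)7CB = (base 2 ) 1011011001011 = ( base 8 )13313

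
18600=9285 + 9315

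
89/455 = 89/455=0.20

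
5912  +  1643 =7555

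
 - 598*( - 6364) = 3805672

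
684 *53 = 36252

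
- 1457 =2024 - 3481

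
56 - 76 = - 20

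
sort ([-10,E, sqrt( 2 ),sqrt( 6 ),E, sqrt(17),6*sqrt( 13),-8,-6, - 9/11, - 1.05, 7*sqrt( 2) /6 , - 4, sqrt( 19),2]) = [  -  10, - 8, - 6, - 4 , - 1.05, - 9/11 , sqrt( 2), 7*sqrt( 2 ) /6,2,sqrt(6) , E,E, sqrt( 17), sqrt( 19),6*sqrt( 13)]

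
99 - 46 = 53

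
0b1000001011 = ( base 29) I1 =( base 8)1013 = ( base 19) 18A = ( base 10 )523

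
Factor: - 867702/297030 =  - 144617/49505 = - 5^(  -  1)*11^1*9901^( - 1)* 13147^1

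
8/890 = 4/445 = 0.01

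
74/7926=37/3963=0.01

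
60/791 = 60/791  =  0.08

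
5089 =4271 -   -  818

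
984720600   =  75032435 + 909688165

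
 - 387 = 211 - 598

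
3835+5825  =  9660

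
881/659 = 881/659 = 1.34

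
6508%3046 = 416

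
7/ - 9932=- 1+9925/9932 = - 0.00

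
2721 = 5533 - 2812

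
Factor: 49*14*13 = 2^1*7^3*13^1 = 8918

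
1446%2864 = 1446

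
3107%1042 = 1023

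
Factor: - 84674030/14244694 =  - 5^1*7^1 * 103^( - 1)*69149^(-1 )*1209629^1 = - 42337015/7122347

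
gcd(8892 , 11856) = 2964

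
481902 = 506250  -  24348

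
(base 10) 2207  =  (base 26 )36n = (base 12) 133B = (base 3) 10000202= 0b100010011111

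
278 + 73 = 351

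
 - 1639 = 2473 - 4112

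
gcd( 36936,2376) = 216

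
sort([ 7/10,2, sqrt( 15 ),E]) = [7/10,2, E , sqrt( 15) ] 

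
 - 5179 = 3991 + - 9170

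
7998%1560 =198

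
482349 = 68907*7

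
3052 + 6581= 9633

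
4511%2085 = 341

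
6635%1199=640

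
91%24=19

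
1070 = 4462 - 3392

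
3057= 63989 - 60932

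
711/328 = 711/328 = 2.17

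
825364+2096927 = 2922291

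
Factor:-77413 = -7^1*11059^1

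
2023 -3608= -1585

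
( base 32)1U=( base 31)20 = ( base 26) 2a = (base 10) 62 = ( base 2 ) 111110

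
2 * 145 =290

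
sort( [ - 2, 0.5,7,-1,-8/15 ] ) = [ - 2, - 1,-8/15, 0.5,7 ] 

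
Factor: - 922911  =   - 3^1*11^1* 27967^1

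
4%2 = 0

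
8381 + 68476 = 76857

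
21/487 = 21/487= 0.04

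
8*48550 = 388400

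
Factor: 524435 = 5^1*53^1 * 1979^1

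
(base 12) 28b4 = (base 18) eba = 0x1288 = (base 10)4744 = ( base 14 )1a2c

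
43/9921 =43/9921 = 0.00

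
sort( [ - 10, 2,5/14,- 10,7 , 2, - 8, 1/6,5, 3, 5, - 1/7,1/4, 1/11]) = [ - 10, - 10, - 8, - 1/7 , 1/11, 1/6, 1/4, 5/14, 2, 2,3, 5 , 5, 7 ] 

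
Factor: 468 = 2^2*3^2*13^1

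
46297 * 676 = 31296772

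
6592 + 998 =7590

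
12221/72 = 12221/72=169.74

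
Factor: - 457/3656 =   -  2^( - 3 )=- 1/8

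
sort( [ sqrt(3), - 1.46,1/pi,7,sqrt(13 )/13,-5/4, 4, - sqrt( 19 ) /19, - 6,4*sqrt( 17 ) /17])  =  [-6,-1.46,-5/4 ,-sqrt( 19)/19, sqrt( 13 ) /13,1/pi,4*sqrt (17 ) /17,sqrt ( 3),4,7] 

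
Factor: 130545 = 3^3 * 5^1 * 967^1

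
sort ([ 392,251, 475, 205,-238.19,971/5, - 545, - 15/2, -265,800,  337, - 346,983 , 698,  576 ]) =[  -  545,-346 , - 265,-238.19, - 15/2,971/5,205,251,337 , 392,475, 576 , 698, 800, 983]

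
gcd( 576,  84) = 12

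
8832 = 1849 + 6983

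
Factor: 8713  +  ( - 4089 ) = 2^4*17^2 = 4624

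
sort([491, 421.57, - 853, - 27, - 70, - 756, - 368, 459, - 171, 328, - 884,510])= [ - 884, - 853,-756, - 368, - 171, - 70, - 27 , 328, 421.57, 459, 491, 510]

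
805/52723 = 805/52723 = 0.02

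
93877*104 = 9763208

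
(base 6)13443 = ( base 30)2AF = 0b100001000011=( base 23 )3mm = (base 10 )2115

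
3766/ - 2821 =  - 2 + 268/403= - 1.33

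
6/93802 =3/46901 = 0.00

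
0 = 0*9789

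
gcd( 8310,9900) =30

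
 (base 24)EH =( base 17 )13d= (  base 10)353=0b101100001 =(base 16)161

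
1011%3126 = 1011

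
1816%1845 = 1816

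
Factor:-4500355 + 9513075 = 5012720 = 2^4 *5^1*62659^1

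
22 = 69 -47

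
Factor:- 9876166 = -2^1*31^1 * 159293^1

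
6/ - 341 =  - 1 + 335/341 = - 0.02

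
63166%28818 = 5530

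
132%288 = 132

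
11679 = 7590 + 4089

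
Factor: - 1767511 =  - 313^1*5647^1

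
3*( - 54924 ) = -164772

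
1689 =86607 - 84918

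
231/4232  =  231/4232 = 0.05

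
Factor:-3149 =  - 47^1*67^1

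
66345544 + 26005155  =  92350699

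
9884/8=1235+1/2 = 1235.50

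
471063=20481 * 23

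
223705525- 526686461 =  -  302980936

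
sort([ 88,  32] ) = [ 32, 88]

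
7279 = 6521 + 758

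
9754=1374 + 8380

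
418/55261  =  418/55261=0.01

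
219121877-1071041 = 218050836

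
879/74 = 879/74=11.88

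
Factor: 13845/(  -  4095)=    - 71/21 = -3^(-1)*7^( - 1 )*71^1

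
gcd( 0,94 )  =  94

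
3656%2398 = 1258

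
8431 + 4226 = 12657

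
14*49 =686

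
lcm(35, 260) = 1820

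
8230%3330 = 1570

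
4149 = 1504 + 2645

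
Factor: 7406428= 2^2*19^1*97453^1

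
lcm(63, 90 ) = 630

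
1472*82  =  120704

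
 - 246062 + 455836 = 209774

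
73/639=73/639 = 0.11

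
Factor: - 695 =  - 5^1*139^1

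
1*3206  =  3206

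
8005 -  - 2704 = 10709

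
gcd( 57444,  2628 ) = 12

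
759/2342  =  759/2342  =  0.32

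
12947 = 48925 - 35978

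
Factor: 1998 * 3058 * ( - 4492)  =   - 2^4 * 3^3*11^1* 37^1* 139^1*1123^1 = - 27445598928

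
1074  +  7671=8745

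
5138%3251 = 1887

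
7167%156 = 147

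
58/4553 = 2/157  =  0.01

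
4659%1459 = 282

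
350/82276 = 175/41138  =  0.00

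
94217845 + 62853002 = 157070847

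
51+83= 134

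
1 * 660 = 660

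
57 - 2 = 55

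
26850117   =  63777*421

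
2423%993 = 437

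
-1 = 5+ - 6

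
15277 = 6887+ 8390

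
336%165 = 6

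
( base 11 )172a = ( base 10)2210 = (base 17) 7B0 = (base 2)100010100010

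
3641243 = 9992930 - 6351687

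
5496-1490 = 4006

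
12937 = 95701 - 82764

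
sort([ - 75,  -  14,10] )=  [  -  75, - 14, 10 ]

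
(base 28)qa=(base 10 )738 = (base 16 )2E2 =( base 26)12a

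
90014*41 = 3690574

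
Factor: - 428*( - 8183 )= 2^2*7^2*107^1*167^1 =3502324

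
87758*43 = 3773594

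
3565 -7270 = - 3705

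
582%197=188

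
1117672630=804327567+313345063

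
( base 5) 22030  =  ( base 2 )10111101011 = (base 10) 1515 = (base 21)393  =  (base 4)113223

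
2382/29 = 82 + 4/29 = 82.14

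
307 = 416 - 109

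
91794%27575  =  9069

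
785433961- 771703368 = 13730593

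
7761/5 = 1552 + 1/5=1552.20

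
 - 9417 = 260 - 9677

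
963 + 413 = 1376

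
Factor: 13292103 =3^1*11^1 * 193^1*2087^1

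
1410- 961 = 449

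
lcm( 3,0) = 0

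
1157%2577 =1157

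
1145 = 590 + 555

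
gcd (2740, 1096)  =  548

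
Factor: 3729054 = 2^1*3^1*7^1*19^1 * 4673^1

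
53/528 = 53/528 = 0.10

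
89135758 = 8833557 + 80302201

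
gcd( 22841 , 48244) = 7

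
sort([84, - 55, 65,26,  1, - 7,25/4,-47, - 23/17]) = [ - 55,-47, -7, - 23/17, 1, 25/4, 26, 65,84 ] 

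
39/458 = 39/458 = 0.09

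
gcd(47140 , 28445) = 5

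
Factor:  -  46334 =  - 2^1*23167^1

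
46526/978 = 47 + 280/489 = 47.57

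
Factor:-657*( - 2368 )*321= 499404096 = 2^6*3^3*37^1*73^1 * 107^1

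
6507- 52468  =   - 45961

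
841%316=209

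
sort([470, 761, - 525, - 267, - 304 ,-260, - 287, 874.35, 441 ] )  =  [ - 525 ,-304, - 287 , - 267, - 260,441, 470 , 761,  874.35]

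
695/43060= 139/8612=0.02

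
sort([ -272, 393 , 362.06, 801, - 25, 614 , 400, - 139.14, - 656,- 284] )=[- 656 , - 284, - 272, - 139.14, - 25,362.06,393, 400,614,801 ]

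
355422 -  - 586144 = 941566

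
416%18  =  2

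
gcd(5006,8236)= 2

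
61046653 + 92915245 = 153961898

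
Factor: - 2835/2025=-5^( - 1)*7^1 = - 7/5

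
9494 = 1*9494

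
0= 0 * 48582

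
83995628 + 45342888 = 129338516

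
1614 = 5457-3843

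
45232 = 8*5654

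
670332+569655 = 1239987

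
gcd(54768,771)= 3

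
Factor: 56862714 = 2^1*3^1*9477119^1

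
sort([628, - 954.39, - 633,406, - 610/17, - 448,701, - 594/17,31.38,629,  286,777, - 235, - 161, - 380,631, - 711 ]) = [ - 954.39, - 711, - 633,- 448, -380, - 235, - 161, - 610/17, - 594/17, 31.38 , 286,406,628,629 , 631 , 701,777] 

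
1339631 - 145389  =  1194242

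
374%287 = 87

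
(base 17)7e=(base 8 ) 205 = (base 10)133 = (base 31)49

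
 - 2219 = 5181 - 7400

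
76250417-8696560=67553857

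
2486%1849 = 637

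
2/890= 1/445 = 0.00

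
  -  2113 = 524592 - 526705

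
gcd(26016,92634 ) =6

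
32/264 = 4/33  =  0.12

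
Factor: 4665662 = 2^1*2332831^1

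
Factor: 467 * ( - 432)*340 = - 2^6*3^3*5^1*17^1 * 467^1 = - 68592960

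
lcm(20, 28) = 140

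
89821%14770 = 1201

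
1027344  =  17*60432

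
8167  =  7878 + 289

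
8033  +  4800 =12833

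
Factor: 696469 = 353^1*1973^1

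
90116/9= 10012 + 8/9 = 10012.89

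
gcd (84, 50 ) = 2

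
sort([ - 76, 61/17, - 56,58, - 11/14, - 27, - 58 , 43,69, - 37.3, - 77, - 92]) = [ - 92,-77, - 76, - 58, - 56 , - 37.3  ,-27, - 11/14,61/17,43,58,69] 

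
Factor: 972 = 2^2*3^5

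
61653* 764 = 47102892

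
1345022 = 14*96073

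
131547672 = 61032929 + 70514743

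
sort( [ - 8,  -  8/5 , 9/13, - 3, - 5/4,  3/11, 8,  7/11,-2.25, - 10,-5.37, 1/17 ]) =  [ -10,  -  8, - 5.37,-3, - 2.25, - 8/5,-5/4,1/17, 3/11,  7/11,9/13, 8] 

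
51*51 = 2601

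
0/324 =0 = 0.00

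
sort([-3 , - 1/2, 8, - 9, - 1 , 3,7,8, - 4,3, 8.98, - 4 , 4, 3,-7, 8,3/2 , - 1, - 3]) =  [ - 9, - 7 , - 4 , - 4 , - 3, - 3, - 1, - 1, - 1/2,3/2, 3,3,3,  4  ,  7, 8, 8,8,8.98] 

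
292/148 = 1 + 36/37= 1.97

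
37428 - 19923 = 17505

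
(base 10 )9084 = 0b10001101111100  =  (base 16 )237c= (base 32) 8RS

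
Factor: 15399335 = 5^1 * 7^1*439981^1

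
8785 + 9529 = 18314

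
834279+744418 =1578697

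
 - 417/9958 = - 417/9958 =-0.04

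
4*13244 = 52976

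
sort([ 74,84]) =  [ 74,84 ]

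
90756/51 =1779  +  9/17 = 1779.53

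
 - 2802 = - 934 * 3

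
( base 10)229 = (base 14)125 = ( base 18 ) cd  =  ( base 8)345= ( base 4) 3211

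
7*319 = 2233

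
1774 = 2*887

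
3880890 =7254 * 535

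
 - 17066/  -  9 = 17066/9=1896.22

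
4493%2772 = 1721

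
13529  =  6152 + 7377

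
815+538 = 1353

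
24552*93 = 2283336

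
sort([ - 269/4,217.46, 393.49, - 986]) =[ - 986, - 269/4,217.46, 393.49]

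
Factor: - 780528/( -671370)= 2^3*5^(- 1 )*101^1*139^( -1) = 808/695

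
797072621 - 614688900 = 182383721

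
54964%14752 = 10708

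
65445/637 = 102+471/637 = 102.74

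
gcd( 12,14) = 2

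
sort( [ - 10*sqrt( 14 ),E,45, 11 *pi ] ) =[- 10 * sqrt(14),E,11 * pi,45]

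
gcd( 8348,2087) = 2087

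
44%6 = 2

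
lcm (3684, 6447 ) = 25788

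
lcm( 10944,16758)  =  536256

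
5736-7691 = - 1955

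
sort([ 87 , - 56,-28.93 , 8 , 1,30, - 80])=[- 80, - 56, -28.93, 1, 8, 30,87]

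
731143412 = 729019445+2123967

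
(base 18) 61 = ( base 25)49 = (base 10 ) 109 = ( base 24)4D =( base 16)6D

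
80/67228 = 20/16807 = 0.00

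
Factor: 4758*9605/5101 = 45700590/5101 = 2^1*3^1*5^1*13^1*17^1 * 61^1 * 113^1*5101^( - 1) 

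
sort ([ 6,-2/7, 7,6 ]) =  [ - 2/7, 6, 6,7]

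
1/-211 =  - 1/211 = - 0.00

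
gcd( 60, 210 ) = 30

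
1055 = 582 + 473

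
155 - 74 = 81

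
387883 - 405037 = - 17154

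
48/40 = 6/5 = 1.20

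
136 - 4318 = -4182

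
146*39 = 5694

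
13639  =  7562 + 6077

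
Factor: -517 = - 11^1*47^1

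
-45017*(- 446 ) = 20077582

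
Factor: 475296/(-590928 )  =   - 2^1*13^( - 1)  *  947^(-1)*4951^1 = -  9902/12311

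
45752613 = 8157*5609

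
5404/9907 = 5404/9907 = 0.55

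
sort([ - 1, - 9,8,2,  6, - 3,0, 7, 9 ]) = [ - 9,-3, - 1,0, 2,  6, 7, 8,9] 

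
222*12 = 2664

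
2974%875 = 349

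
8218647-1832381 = 6386266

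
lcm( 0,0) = 0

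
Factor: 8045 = 5^1*1609^1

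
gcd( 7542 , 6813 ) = 9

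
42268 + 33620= 75888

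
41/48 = 41/48 = 0.85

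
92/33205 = 92/33205 =0.00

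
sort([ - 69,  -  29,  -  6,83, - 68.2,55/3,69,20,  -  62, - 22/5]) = [ - 69, - 68.2, - 62, - 29,- 6, - 22/5,  55/3, 20,  69,83]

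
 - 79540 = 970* ( - 82 ) 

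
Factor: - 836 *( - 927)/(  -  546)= - 129162/91 = -2^1*3^1*7^ ( - 1)*11^1*13^(  -  1)*19^1*103^1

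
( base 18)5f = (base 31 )3c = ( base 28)3l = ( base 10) 105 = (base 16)69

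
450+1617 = 2067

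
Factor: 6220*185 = 1150700 = 2^2 *5^2* 37^1*311^1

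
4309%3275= 1034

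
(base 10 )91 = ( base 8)133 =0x5B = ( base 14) 67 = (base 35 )2L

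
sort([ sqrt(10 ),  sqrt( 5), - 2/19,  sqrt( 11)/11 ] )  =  [ - 2/19, sqrt( 11 )/11, sqrt( 5) , sqrt ( 10) ] 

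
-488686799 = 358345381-847032180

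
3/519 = 1/173 = 0.01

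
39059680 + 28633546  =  67693226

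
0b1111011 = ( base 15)83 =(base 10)123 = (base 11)102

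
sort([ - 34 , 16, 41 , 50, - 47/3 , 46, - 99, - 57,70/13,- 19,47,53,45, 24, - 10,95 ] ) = [ - 99, - 57, - 34,  -  19, - 47/3, - 10,70/13,16,24, 41,45, 46,47, 50,53,95]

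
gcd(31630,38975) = 5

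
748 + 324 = 1072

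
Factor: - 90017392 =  - 2^4  *  29^1*194003^1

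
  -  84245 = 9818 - 94063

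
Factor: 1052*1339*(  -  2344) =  - 2^5 * 13^1*103^1 * 263^1*293^1 = - 3301824032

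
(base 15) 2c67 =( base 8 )22513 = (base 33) 8PA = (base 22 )JFL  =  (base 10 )9547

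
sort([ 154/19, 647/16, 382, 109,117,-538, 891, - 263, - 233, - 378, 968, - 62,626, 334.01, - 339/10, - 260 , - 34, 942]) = [ - 538, -378, - 263, - 260, - 233,  -  62, - 34 , - 339/10, 154/19,  647/16, 109, 117, 334.01, 382 , 626,891, 942,968 ]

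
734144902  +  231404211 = 965549113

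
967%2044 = 967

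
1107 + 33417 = 34524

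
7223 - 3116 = 4107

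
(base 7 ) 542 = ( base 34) 83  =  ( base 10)275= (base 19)E9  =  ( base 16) 113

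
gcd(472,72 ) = 8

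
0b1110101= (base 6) 313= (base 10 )117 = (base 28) 45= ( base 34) 3F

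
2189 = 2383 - 194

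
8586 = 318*27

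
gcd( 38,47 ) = 1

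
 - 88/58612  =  -1 + 14631/14653 =- 0.00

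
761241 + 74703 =835944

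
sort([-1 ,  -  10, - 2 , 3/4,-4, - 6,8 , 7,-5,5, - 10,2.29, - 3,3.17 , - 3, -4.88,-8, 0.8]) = [ - 10, - 10, - 8, - 6, - 5,-4.88,-4 ,-3 ,  -  3, - 2,-1 , 3/4,0.8,2.29,3.17,5, 7,  8] 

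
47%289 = 47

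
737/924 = 67/84= 0.80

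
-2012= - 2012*1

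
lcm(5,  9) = 45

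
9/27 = 1/3 =0.33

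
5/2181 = 5/2181 = 0.00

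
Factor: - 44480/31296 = -3^(  -  1)*5^1*139^1*163^( - 1)= - 695/489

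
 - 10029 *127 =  - 1273683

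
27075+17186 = 44261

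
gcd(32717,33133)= 1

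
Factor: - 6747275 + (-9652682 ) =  - 16399957 = - 7^2*334693^1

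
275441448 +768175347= 1043616795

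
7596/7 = 7596/7 = 1085.14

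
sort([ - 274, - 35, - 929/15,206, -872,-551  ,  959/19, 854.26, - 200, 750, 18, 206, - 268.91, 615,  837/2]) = [ - 872, - 551, - 274,-268.91,- 200, - 929/15, - 35,18,959/19, 206, 206,837/2,  615, 750, 854.26 ] 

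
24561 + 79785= 104346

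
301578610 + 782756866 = 1084335476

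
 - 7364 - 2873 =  - 10237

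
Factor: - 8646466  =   - 2^1*29^1 * 149077^1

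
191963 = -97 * ( - 1979)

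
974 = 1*974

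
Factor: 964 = 2^2 * 241^1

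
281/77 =281/77= 3.65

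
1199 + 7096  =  8295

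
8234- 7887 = 347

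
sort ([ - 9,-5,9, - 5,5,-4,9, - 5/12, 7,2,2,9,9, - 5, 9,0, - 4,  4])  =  [ - 9,  -  5, - 5, - 5, - 4,  -  4, - 5/12,0,2,2, 4,5, 7,9, 9, 9,9,9]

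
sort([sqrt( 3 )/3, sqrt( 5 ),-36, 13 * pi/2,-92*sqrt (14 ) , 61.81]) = [-92*sqrt(  14 ),  -  36, sqrt( 3)/3,sqrt ( 5),13*pi/2,61.81]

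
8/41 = 8/41 = 0.20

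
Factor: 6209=7^1 * 887^1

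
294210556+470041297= 764251853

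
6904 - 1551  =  5353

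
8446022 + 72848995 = 81295017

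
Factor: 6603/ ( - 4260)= -31/20=- 2^( - 2)*5^(-1 )*31^1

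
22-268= -246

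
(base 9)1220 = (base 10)909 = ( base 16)38d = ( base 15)409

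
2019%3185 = 2019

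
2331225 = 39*59775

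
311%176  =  135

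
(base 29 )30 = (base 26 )39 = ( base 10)87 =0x57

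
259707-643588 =  -  383881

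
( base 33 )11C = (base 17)3fc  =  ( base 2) 10001101110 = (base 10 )1134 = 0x46e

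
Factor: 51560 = 2^3 * 5^1*1289^1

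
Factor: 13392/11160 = 2^1*3^1*5^(-1 )  =  6/5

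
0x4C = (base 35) 26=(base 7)136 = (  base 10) 76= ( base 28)2K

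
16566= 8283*2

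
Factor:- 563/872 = -2^( - 3 )*109^ (-1 )*563^1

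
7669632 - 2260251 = 5409381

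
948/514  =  474/257 = 1.84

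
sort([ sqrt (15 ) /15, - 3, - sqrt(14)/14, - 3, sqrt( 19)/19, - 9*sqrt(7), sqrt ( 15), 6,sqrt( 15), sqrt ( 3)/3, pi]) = [ - 9*sqrt(7) , - 3, - 3, - sqrt( 14)/14, sqrt(19) /19, sqrt(15)/15, sqrt(3 ) /3, pi, sqrt(15),sqrt(15 ), 6 ]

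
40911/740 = 40911/740 = 55.29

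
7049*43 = 303107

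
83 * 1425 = 118275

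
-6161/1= - 6161 = -6161.00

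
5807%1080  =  407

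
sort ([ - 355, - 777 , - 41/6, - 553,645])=[ -777, - 553, - 355, - 41/6,645 ]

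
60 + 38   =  98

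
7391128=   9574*772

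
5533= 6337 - 804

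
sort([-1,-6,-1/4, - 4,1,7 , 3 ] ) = [-6,-4 ,-1,  -  1/4, 1, 3,7]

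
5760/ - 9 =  - 640+ 0/1  =  - 640.00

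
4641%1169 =1134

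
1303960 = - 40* (  -  32599)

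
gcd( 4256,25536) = 4256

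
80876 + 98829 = 179705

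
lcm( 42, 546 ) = 546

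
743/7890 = 743/7890 = 0.09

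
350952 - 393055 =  - 42103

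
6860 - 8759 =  - 1899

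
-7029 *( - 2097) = 14739813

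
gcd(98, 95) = 1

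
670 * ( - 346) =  - 231820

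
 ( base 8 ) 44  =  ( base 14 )28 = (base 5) 121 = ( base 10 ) 36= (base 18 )20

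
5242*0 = 0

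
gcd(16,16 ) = 16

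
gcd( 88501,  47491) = 1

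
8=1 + 7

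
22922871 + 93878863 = 116801734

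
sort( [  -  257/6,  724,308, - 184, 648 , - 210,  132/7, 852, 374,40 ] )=[  -  210, - 184, - 257/6,132/7 , 40,308, 374, 648, 724 , 852]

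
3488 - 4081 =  - 593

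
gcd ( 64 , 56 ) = 8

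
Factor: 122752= 2^7*7^1*137^1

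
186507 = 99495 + 87012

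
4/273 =4/273 = 0.01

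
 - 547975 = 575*( - 953) 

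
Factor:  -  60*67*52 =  - 209040 = - 2^4*3^1*5^1*13^1 * 67^1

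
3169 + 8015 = 11184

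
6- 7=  - 1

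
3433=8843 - 5410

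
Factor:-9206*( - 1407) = 12952842 =2^1*3^1*7^1*67^1 * 4603^1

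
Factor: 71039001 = 3^1* 11^1* 37^1 * 73^1*797^1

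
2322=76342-74020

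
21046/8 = 2630+3/4 = 2630.75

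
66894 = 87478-20584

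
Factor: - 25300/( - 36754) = 550/799= 2^1 * 5^2*11^1*17^( - 1)*47^(  -  1)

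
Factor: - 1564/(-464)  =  391/116 = 2^( - 2)*17^1*23^1* 29^( - 1 ) 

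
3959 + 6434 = 10393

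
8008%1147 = 1126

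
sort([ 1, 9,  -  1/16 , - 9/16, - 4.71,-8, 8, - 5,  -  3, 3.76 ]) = [ -8,-5, - 4.71, - 3,-9/16,-1/16,1, 3.76,8,9]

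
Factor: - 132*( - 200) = 2^5*3^1*5^2*11^1 = 26400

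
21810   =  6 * 3635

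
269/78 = 3 + 35/78 = 3.45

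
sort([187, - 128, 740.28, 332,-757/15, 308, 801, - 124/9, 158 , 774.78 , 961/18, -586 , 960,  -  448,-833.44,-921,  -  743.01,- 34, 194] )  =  [ - 921, - 833.44, - 743.01,-586,-448 ,-128, - 757/15, - 34  , - 124/9, 961/18, 158,187, 194, 308, 332,740.28, 774.78,801 , 960] 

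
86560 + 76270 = 162830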